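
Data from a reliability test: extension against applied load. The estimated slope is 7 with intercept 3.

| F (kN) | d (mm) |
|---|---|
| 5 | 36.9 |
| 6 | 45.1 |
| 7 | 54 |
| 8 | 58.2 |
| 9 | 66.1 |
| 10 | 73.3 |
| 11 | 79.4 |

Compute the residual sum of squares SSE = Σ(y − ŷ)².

SSE = 6.32

F=5: d̂ = 3 + 7·5 = 38; r = 36.9 − 38 = -1.1
F=6: d̂ = 3 + 7·6 = 45; r = 45.1 − 45 = 0.1
F=7: d̂ = 3 + 7·7 = 52; r = 54 − 52 = 2
F=8: d̂ = 3 + 7·8 = 59; r = 58.2 − 59 = -0.8
F=9: d̂ = 3 + 7·9 = 66; r = 66.1 − 66 = 0.1
F=10: d̂ = 3 + 7·10 = 73; r = 73.3 − 73 = 0.3
F=11: d̂ = 3 + 7·11 = 80; r = 79.4 − 80 = -0.6
SSE = 1.21 + 0.01 + 4 + 0.64 + 0.01 + 0.09 + 0.36 = 6.32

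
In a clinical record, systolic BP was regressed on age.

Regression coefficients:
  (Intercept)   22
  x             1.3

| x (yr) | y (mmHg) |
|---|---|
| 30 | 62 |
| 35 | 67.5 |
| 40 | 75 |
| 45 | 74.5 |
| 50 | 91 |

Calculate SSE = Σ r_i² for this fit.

x=30: ŷ = 22 + 1.3·30 = 61; r = 62 − 61 = 1
x=35: ŷ = 22 + 1.3·35 = 67.5; r = 67.5 − 67.5 = 0
x=40: ŷ = 22 + 1.3·40 = 74; r = 75 − 74 = 1
x=45: ŷ = 22 + 1.3·45 = 80.5; r = 74.5 − 80.5 = -6
x=50: ŷ = 22 + 1.3·50 = 87; r = 91 − 87 = 4
SSE = 1 + 0 + 1 + 36 + 16 = 54

SSE = 54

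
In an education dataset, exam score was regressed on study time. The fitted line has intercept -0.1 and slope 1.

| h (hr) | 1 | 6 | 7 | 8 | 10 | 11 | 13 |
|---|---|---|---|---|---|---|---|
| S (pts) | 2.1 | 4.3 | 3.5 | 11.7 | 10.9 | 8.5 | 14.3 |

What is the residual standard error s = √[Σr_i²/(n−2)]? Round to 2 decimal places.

s = 2.78

h=1: ŷ = -0.1 + 1 = 0.9; r = 2.1 − 0.9 = 1.2
h=6: ŷ = -0.1 + 6 = 5.9; r = 4.3 − 5.9 = -1.6
h=7: ŷ = -0.1 + 7 = 6.9; r = 3.5 − 6.9 = -3.4
h=8: ŷ = -0.1 + 8 = 7.9; r = 11.7 − 7.9 = 3.8
h=10: ŷ = -0.1 + 10 = 9.9; r = 10.9 − 9.9 = 1
h=11: ŷ = -0.1 + 11 = 10.9; r = 8.5 − 10.9 = -2.4
h=13: ŷ = -0.1 + 13 = 12.9; r = 14.3 − 12.9 = 1.4
SSE = 1.44 + 2.56 + 11.56 + 14.44 + 1 + 5.76 + 1.96 = 38.72
s = √(38.72/5) = √7.744 ≈ 2.78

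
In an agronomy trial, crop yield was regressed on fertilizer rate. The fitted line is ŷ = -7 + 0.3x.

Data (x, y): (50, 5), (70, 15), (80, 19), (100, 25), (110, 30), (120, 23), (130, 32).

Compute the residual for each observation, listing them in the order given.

-3, 1, 2, 2, 4, -6, 0

x=50: ŷ = -7 + 0.3·50 = 8; e = 5 − 8 = -3
x=70: ŷ = -7 + 0.3·70 = 14; e = 15 − 14 = 1
x=80: ŷ = -7 + 0.3·80 = 17; e = 19 − 17 = 2
x=100: ŷ = -7 + 0.3·100 = 23; e = 25 − 23 = 2
x=110: ŷ = -7 + 0.3·110 = 26; e = 30 − 26 = 4
x=120: ŷ = -7 + 0.3·120 = 29; e = 23 − 29 = -6
x=130: ŷ = -7 + 0.3·130 = 32; e = 32 − 32 = 0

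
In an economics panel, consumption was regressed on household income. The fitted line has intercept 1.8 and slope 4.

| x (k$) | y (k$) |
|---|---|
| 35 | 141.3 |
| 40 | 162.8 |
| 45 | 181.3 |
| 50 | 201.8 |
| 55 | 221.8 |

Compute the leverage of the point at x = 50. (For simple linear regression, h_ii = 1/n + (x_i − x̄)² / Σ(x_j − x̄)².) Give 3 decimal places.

h = 0.300

x̄ = (35 + 40 + 45 + 50 + 55)/5 = 45
Σ(x − x̄)² = 100 + 25 + 0 + 25 + 100 = 250
h = 1/5 + (5)²/250 = 0.2 + 0.1 = 0.300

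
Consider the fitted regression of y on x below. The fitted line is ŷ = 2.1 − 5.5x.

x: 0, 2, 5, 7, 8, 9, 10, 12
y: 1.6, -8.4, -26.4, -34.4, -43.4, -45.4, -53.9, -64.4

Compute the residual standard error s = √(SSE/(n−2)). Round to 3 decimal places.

x=0: ŷ = 2.1 − 5.5·0 = 2.1; e = 1.6 − 2.1 = -0.5
x=2: ŷ = 2.1 − 5.5·2 = -8.9; e = -8.4 − (-8.9) = 0.5
x=5: ŷ = 2.1 − 5.5·5 = -25.4; e = -26.4 − (-25.4) = -1
x=7: ŷ = 2.1 − 5.5·7 = -36.4; e = -34.4 − (-36.4) = 2
x=8: ŷ = 2.1 − 5.5·8 = -41.9; e = -43.4 − (-41.9) = -1.5
x=9: ŷ = 2.1 − 5.5·9 = -47.4; e = -45.4 − (-47.4) = 2
x=10: ŷ = 2.1 − 5.5·10 = -52.9; e = -53.9 − (-52.9) = -1
x=12: ŷ = 2.1 − 5.5·12 = -63.9; e = -64.4 − (-63.9) = -0.5
SSE = 0.25 + 0.25 + 1 + 4 + 2.25 + 4 + 1 + 0.25 = 13
s = √(13/6) = √2.16667 ≈ 1.472

s = 1.472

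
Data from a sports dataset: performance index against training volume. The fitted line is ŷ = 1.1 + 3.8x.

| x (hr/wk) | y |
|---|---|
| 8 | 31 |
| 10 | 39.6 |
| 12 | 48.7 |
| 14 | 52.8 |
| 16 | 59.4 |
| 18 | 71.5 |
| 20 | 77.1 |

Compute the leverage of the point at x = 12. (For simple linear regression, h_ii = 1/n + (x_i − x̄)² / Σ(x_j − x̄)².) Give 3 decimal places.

x̄ = (8 + 10 + 12 + 14 + 16 + 18 + 20)/7 = 14
Σ(x − x̄)² = 36 + 16 + 4 + 0 + 4 + 16 + 36 = 112
h = 1/7 + (-2)²/112 = 0.142857 + 0.0357143 = 0.179

h = 0.179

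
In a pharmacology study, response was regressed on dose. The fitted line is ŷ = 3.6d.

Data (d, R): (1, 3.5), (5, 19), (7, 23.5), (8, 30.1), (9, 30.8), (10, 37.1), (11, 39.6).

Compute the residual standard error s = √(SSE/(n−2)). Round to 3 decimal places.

s = 1.368

d=1: ŷ = 3.6·1 = 3.6; e = 3.5 − 3.6 = -0.1
d=5: ŷ = 3.6·5 = 18; e = 19 − 18 = 1
d=7: ŷ = 3.6·7 = 25.2; e = 23.5 − 25.2 = -1.7
d=8: ŷ = 3.6·8 = 28.8; e = 30.1 − 28.8 = 1.3
d=9: ŷ = 3.6·9 = 32.4; e = 30.8 − 32.4 = -1.6
d=10: ŷ = 3.6·10 = 36; e = 37.1 − 36 = 1.1
d=11: ŷ = 3.6·11 = 39.6; e = 39.6 − 39.6 = 0
SSE = 0.01 + 1 + 2.89 + 1.69 + 2.56 + 1.21 + 0 = 9.36
s = √(9.36/5) = √1.872 ≈ 1.368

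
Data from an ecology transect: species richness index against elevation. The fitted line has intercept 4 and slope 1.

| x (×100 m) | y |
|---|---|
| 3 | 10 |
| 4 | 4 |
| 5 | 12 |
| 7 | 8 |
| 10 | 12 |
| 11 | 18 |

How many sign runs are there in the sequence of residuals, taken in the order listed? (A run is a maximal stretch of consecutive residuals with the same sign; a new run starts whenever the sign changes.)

x=3: ŷ = 4 + 3 = 7; e = 10 − 7 = 3
x=4: ŷ = 4 + 4 = 8; e = 4 − 8 = -4
x=5: ŷ = 4 + 5 = 9; e = 12 − 9 = 3
x=7: ŷ = 4 + 7 = 11; e = 8 − 11 = -3
x=10: ŷ = 4 + 10 = 14; e = 12 − 14 = -2
x=11: ŷ = 4 + 11 = 15; e = 18 − 15 = 3
Signs: + − + − − +
Runs: +×1, −×1, +×1, −×2, +×1 → 5

5 runs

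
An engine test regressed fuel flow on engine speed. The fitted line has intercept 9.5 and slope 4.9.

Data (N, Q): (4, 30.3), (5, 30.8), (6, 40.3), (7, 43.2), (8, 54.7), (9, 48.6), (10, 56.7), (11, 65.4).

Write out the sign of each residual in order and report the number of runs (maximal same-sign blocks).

N=4: ŷ = 9.5 + 4.9·4 = 29.1; e = 30.3 − 29.1 = 1.2
N=5: ŷ = 9.5 + 4.9·5 = 34; e = 30.8 − 34 = -3.2
N=6: ŷ = 9.5 + 4.9·6 = 38.9; e = 40.3 − 38.9 = 1.4
N=7: ŷ = 9.5 + 4.9·7 = 43.8; e = 43.2 − 43.8 = -0.6
N=8: ŷ = 9.5 + 4.9·8 = 48.7; e = 54.7 − 48.7 = 6
N=9: ŷ = 9.5 + 4.9·9 = 53.6; e = 48.6 − 53.6 = -5
N=10: ŷ = 9.5 + 4.9·10 = 58.5; e = 56.7 − 58.5 = -1.8
N=11: ŷ = 9.5 + 4.9·11 = 63.4; e = 65.4 − 63.4 = 2
Signs: + − + − + − − +
Runs: +×1, −×1, +×1, −×1, +×1, −×2, +×1 → 7

7 runs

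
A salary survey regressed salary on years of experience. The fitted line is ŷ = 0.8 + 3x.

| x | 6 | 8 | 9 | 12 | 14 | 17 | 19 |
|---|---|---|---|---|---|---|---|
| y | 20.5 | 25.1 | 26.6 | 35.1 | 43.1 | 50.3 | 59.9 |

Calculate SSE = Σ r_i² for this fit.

SSE = 14.06

x=6: ŷ = 0.8 + 3·6 = 18.8; r = 20.5 − 18.8 = 1.7
x=8: ŷ = 0.8 + 3·8 = 24.8; r = 25.1 − 24.8 = 0.3
x=9: ŷ = 0.8 + 3·9 = 27.8; r = 26.6 − 27.8 = -1.2
x=12: ŷ = 0.8 + 3·12 = 36.8; r = 35.1 − 36.8 = -1.7
x=14: ŷ = 0.8 + 3·14 = 42.8; r = 43.1 − 42.8 = 0.3
x=17: ŷ = 0.8 + 3·17 = 51.8; r = 50.3 − 51.8 = -1.5
x=19: ŷ = 0.8 + 3·19 = 57.8; r = 59.9 − 57.8 = 2.1
SSE = 2.89 + 0.09 + 1.44 + 2.89 + 0.09 + 2.25 + 4.41 = 14.06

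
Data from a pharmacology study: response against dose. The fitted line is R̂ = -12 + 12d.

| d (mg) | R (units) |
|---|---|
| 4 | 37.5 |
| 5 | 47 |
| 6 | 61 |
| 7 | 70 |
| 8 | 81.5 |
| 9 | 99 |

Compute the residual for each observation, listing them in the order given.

d=4: R̂ = -12 + 12·4 = 36; e = 37.5 − 36 = 1.5
d=5: R̂ = -12 + 12·5 = 48; e = 47 − 48 = -1
d=6: R̂ = -12 + 12·6 = 60; e = 61 − 60 = 1
d=7: R̂ = -12 + 12·7 = 72; e = 70 − 72 = -2
d=8: R̂ = -12 + 12·8 = 84; e = 81.5 − 84 = -2.5
d=9: R̂ = -12 + 12·9 = 96; e = 99 − 96 = 3

1.5, -1, 1, -2, -2.5, 3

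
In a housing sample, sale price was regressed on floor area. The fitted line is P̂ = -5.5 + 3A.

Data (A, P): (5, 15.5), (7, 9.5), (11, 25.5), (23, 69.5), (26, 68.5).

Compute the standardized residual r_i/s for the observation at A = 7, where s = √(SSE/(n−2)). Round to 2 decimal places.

-0.92

A=5: P̂ = -5.5 + 3·5 = 9.5; r = 15.5 − 9.5 = 6
A=7: P̂ = -5.5 + 3·7 = 15.5; r = 9.5 − 15.5 = -6
A=11: P̂ = -5.5 + 3·11 = 27.5; r = 25.5 − 27.5 = -2
A=23: P̂ = -5.5 + 3·23 = 63.5; r = 69.5 − 63.5 = 6
A=26: P̂ = -5.5 + 3·26 = 72.5; r = 68.5 − 72.5 = -4
SSE = 36 + 36 + 4 + 36 + 16 = 128
s = √(128/3) = 6.53197
r/s = -6 / 6.53197 = -0.92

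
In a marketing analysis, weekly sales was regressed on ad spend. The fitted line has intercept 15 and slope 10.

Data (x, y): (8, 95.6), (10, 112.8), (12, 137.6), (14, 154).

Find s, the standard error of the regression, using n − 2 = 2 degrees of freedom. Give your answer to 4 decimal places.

x=8: ŷ = 15 + 10·8 = 95; e = 95.6 − 95 = 0.6
x=10: ŷ = 15 + 10·10 = 115; e = 112.8 − 115 = -2.2
x=12: ŷ = 15 + 10·12 = 135; e = 137.6 − 135 = 2.6
x=14: ŷ = 15 + 10·14 = 155; e = 154 − 155 = -1
SSE = 0.36 + 4.84 + 6.76 + 1 = 12.96
s = √(12.96/2) = √6.48 ≈ 2.5456

s = 2.5456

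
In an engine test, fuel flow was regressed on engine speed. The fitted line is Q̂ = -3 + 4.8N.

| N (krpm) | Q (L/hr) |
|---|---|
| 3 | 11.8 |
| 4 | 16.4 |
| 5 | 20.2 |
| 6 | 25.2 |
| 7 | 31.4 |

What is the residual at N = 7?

Q̂ = -3 + 4.8·7 = 30.6
r = 31.4 − 30.6 = 0.8

r = 0.8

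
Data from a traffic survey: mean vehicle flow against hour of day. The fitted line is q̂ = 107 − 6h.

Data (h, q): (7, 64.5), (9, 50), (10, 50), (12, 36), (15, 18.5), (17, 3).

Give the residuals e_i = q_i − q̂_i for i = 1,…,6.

-0.5, -3, 3, 1, 1.5, -2

h=7: q̂ = 107 − 6·7 = 65; e = 64.5 − 65 = -0.5
h=9: q̂ = 107 − 6·9 = 53; e = 50 − 53 = -3
h=10: q̂ = 107 − 6·10 = 47; e = 50 − 47 = 3
h=12: q̂ = 107 − 6·12 = 35; e = 36 − 35 = 1
h=15: q̂ = 107 − 6·15 = 17; e = 18.5 − 17 = 1.5
h=17: q̂ = 107 − 6·17 = 5; e = 3 − 5 = -2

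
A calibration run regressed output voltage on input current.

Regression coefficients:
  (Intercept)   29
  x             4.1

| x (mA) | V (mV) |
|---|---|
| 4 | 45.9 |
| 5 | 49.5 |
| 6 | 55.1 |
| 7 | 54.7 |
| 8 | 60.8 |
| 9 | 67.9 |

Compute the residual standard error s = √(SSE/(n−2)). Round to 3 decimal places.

x=4: ŷ = 29 + 4.1·4 = 45.4; r = 45.9 − 45.4 = 0.5
x=5: ŷ = 29 + 4.1·5 = 49.5; r = 49.5 − 49.5 = 0
x=6: ŷ = 29 + 4.1·6 = 53.6; r = 55.1 − 53.6 = 1.5
x=7: ŷ = 29 + 4.1·7 = 57.7; r = 54.7 − 57.7 = -3
x=8: ŷ = 29 + 4.1·8 = 61.8; r = 60.8 − 61.8 = -1
x=9: ŷ = 29 + 4.1·9 = 65.9; r = 67.9 − 65.9 = 2
SSE = 0.25 + 0 + 2.25 + 9 + 1 + 4 = 16.5
s = √(16.5/4) = √4.125 ≈ 2.031

s = 2.031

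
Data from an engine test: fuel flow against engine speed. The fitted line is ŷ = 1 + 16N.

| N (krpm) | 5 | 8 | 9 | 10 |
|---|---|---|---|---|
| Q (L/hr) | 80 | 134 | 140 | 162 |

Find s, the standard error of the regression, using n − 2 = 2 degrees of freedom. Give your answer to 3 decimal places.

s = 5.099

N=5: ŷ = 1 + 16·5 = 81; r = 80 − 81 = -1
N=8: ŷ = 1 + 16·8 = 129; r = 134 − 129 = 5
N=9: ŷ = 1 + 16·9 = 145; r = 140 − 145 = -5
N=10: ŷ = 1 + 16·10 = 161; r = 162 − 161 = 1
SSE = 1 + 25 + 25 + 1 = 52
s = √(52/2) = √26 ≈ 5.099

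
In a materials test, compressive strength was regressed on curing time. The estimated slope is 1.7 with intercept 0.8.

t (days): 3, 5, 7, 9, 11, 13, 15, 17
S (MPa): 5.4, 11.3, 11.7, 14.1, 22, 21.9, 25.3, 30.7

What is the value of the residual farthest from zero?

r = 2.5

t=3: ŷ = 0.8 + 1.7·3 = 5.9; r = 5.4 − 5.9 = -0.5
t=5: ŷ = 0.8 + 1.7·5 = 9.3; r = 11.3 − 9.3 = 2
t=7: ŷ = 0.8 + 1.7·7 = 12.7; r = 11.7 − 12.7 = -1
t=9: ŷ = 0.8 + 1.7·9 = 16.1; r = 14.1 − 16.1 = -2
t=11: ŷ = 0.8 + 1.7·11 = 19.5; r = 22 − 19.5 = 2.5
t=13: ŷ = 0.8 + 1.7·13 = 22.9; r = 21.9 − 22.9 = -1
t=15: ŷ = 0.8 + 1.7·15 = 26.3; r = 25.3 − 26.3 = -1
t=17: ŷ = 0.8 + 1.7·17 = 29.7; r = 30.7 − 29.7 = 1
Largest |r| is 2.5 at t = 11, residual 2.5.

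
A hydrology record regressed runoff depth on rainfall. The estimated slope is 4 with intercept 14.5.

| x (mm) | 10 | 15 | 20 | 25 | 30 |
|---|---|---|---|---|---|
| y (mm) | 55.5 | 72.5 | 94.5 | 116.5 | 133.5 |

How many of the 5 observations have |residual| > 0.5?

4

x=10: ŷ = 14.5 + 4·10 = 54.5; r = 55.5 − 54.5 = 1
x=15: ŷ = 14.5 + 4·15 = 74.5; r = 72.5 − 74.5 = -2
x=20: ŷ = 14.5 + 4·20 = 94.5; r = 94.5 − 94.5 = 0
x=25: ŷ = 14.5 + 4·25 = 114.5; r = 116.5 − 114.5 = 2
x=30: ŷ = 14.5 + 4·30 = 134.5; r = 133.5 − 134.5 = -1
|r| > 0.5: x=10 (|r|=1), x=15 (|r|=2), x=25 (|r|=2), x=30 (|r|=1) → 4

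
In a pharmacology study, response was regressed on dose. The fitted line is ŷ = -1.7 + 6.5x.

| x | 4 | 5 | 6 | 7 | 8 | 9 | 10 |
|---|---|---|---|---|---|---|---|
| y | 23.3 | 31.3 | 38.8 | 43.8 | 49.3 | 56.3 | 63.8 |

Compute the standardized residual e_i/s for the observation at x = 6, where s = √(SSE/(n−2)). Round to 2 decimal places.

x=4: ŷ = -1.7 + 6.5·4 = 24.3; e = 23.3 − 24.3 = -1
x=5: ŷ = -1.7 + 6.5·5 = 30.8; e = 31.3 − 30.8 = 0.5
x=6: ŷ = -1.7 + 6.5·6 = 37.3; e = 38.8 − 37.3 = 1.5
x=7: ŷ = -1.7 + 6.5·7 = 43.8; e = 43.8 − 43.8 = 0
x=8: ŷ = -1.7 + 6.5·8 = 50.3; e = 49.3 − 50.3 = -1
x=9: ŷ = -1.7 + 6.5·9 = 56.8; e = 56.3 − 56.8 = -0.5
x=10: ŷ = -1.7 + 6.5·10 = 63.3; e = 63.8 − 63.3 = 0.5
SSE = 1 + 0.25 + 2.25 + 0 + 1 + 0.25 + 0.25 = 5
s = √(5/5) = 1
e/s = 1.5 / 1 = 1.50

1.50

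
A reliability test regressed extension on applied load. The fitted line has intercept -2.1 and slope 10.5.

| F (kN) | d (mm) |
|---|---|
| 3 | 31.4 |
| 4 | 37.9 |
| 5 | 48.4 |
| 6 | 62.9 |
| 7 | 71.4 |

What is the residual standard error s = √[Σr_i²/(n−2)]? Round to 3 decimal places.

F=3: ŷ = -2.1 + 10.5·3 = 29.4; r = 31.4 − 29.4 = 2
F=4: ŷ = -2.1 + 10.5·4 = 39.9; r = 37.9 − 39.9 = -2
F=5: ŷ = -2.1 + 10.5·5 = 50.4; r = 48.4 − 50.4 = -2
F=6: ŷ = -2.1 + 10.5·6 = 60.9; r = 62.9 − 60.9 = 2
F=7: ŷ = -2.1 + 10.5·7 = 71.4; r = 71.4 − 71.4 = 0
SSE = 4 + 4 + 4 + 4 + 0 = 16
s = √(16/3) = √5.33333 ≈ 2.309

s = 2.309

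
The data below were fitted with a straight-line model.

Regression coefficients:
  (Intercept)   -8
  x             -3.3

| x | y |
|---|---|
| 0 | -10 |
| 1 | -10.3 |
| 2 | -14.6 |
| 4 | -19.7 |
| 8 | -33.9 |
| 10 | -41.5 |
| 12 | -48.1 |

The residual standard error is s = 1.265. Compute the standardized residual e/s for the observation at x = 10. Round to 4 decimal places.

-0.3953

ŷ = -8 − 3.3·10 = -41
e = -41.5 − (-41) = -0.5
e/s = -0.5 / 1.265 = -0.3953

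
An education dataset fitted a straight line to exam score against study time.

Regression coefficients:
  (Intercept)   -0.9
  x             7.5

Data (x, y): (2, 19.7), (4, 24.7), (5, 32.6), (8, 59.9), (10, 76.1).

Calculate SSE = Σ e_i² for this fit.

x=2: ŷ = -0.9 + 7.5·2 = 14.1; e = 19.7 − 14.1 = 5.6
x=4: ŷ = -0.9 + 7.5·4 = 29.1; e = 24.7 − 29.1 = -4.4
x=5: ŷ = -0.9 + 7.5·5 = 36.6; e = 32.6 − 36.6 = -4
x=8: ŷ = -0.9 + 7.5·8 = 59.1; e = 59.9 − 59.1 = 0.8
x=10: ŷ = -0.9 + 7.5·10 = 74.1; e = 76.1 − 74.1 = 2
SSE = 31.36 + 19.36 + 16 + 0.64 + 4 = 71.36

SSE = 71.36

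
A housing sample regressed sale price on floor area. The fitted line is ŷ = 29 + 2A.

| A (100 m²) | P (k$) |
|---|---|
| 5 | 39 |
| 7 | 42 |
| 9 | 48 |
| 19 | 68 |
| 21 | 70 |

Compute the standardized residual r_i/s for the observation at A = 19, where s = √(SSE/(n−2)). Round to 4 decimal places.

A=5: ŷ = 29 + 2·5 = 39; r = 39 − 39 = 0
A=7: ŷ = 29 + 2·7 = 43; r = 42 − 43 = -1
A=9: ŷ = 29 + 2·9 = 47; r = 48 − 47 = 1
A=19: ŷ = 29 + 2·19 = 67; r = 68 − 67 = 1
A=21: ŷ = 29 + 2·21 = 71; r = 70 − 71 = -1
SSE = 0 + 1 + 1 + 1 + 1 = 4
s = √(4/3) = 1.1547
r/s = 1 / 1.1547 = 0.8660

0.8660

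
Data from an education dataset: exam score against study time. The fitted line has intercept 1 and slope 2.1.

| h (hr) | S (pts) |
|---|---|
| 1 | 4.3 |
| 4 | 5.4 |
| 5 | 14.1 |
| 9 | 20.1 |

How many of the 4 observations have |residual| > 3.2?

h=1: Ŝ = 1 + 2.1·1 = 3.1; r = 4.3 − 3.1 = 1.2
h=4: Ŝ = 1 + 2.1·4 = 9.4; r = 5.4 − 9.4 = -4
h=5: Ŝ = 1 + 2.1·5 = 11.5; r = 14.1 − 11.5 = 2.6
h=9: Ŝ = 1 + 2.1·9 = 19.9; r = 20.1 − 19.9 = 0.2
|r| > 3.2: h=4 (|r|=4) → 1

1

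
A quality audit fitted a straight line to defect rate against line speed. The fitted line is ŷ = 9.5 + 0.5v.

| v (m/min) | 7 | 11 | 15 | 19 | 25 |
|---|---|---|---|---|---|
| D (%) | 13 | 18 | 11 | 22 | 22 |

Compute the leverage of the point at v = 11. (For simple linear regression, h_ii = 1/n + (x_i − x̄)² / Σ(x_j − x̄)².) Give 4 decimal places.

h = 0.2992

v̄ = (7 + 11 + 15 + 19 + 25)/5 = 15.4
Σ(v − v̄)² = 70.56 + 19.36 + 0.16 + 12.96 + 92.16 = 195.2
h = 1/5 + (-4.4)²/195.2 = 0.2 + 0.0991803 = 0.2992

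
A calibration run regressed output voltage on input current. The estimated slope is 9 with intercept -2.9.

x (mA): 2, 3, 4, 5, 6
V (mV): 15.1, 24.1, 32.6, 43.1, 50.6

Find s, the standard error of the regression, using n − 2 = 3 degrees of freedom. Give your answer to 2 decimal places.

x=2: ŷ = -2.9 + 9·2 = 15.1; e = 15.1 − 15.1 = 0
x=3: ŷ = -2.9 + 9·3 = 24.1; e = 24.1 − 24.1 = 0
x=4: ŷ = -2.9 + 9·4 = 33.1; e = 32.6 − 33.1 = -0.5
x=5: ŷ = -2.9 + 9·5 = 42.1; e = 43.1 − 42.1 = 1
x=6: ŷ = -2.9 + 9·6 = 51.1; e = 50.6 − 51.1 = -0.5
SSE = 0 + 0 + 0.25 + 1 + 0.25 = 1.5
s = √(1.5/3) = √0.5 ≈ 0.71

s = 0.71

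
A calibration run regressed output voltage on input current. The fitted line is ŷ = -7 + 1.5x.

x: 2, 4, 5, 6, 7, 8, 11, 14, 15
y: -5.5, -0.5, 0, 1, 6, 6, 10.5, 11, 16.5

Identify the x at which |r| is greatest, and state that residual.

x = 14, r = -3

x=2: ŷ = -7 + 1.5·2 = -4; r = -5.5 − (-4) = -1.5
x=4: ŷ = -7 + 1.5·4 = -1; r = -0.5 − (-1) = 0.5
x=5: ŷ = -7 + 1.5·5 = 0.5; r = 0 − 0.5 = -0.5
x=6: ŷ = -7 + 1.5·6 = 2; r = 1 − 2 = -1
x=7: ŷ = -7 + 1.5·7 = 3.5; r = 6 − 3.5 = 2.5
x=8: ŷ = -7 + 1.5·8 = 5; r = 6 − 5 = 1
x=11: ŷ = -7 + 1.5·11 = 9.5; r = 10.5 − 9.5 = 1
x=14: ŷ = -7 + 1.5·14 = 14; r = 11 − 14 = -3
x=15: ŷ = -7 + 1.5·15 = 15.5; r = 16.5 − 15.5 = 1
Largest |r| is 3 at x = 14, residual -3.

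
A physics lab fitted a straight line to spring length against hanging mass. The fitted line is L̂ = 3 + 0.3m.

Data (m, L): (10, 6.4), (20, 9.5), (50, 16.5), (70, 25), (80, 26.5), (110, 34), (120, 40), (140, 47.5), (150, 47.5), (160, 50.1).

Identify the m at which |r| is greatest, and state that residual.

m=10: L̂ = 3 + 0.3·10 = 6; r = 6.4 − 6 = 0.4
m=20: L̂ = 3 + 0.3·20 = 9; r = 9.5 − 9 = 0.5
m=50: L̂ = 3 + 0.3·50 = 18; r = 16.5 − 18 = -1.5
m=70: L̂ = 3 + 0.3·70 = 24; r = 25 − 24 = 1
m=80: L̂ = 3 + 0.3·80 = 27; r = 26.5 − 27 = -0.5
m=110: L̂ = 3 + 0.3·110 = 36; r = 34 − 36 = -2
m=120: L̂ = 3 + 0.3·120 = 39; r = 40 − 39 = 1
m=140: L̂ = 3 + 0.3·140 = 45; r = 47.5 − 45 = 2.5
m=150: L̂ = 3 + 0.3·150 = 48; r = 47.5 − 48 = -0.5
m=160: L̂ = 3 + 0.3·160 = 51; r = 50.1 − 51 = -0.9
Largest |r| is 2.5 at m = 140, residual 2.5.

m = 140, r = 2.5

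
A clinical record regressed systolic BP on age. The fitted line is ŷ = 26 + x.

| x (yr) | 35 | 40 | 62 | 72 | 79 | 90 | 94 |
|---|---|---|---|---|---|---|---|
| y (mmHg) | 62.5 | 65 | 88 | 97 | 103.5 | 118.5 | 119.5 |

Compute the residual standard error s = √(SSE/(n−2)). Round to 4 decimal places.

s = 1.6125

x=35: ŷ = 26 + 35 = 61; e = 62.5 − 61 = 1.5
x=40: ŷ = 26 + 40 = 66; e = 65 − 66 = -1
x=62: ŷ = 26 + 62 = 88; e = 88 − 88 = 0
x=72: ŷ = 26 + 72 = 98; e = 97 − 98 = -1
x=79: ŷ = 26 + 79 = 105; e = 103.5 − 105 = -1.5
x=90: ŷ = 26 + 90 = 116; e = 118.5 − 116 = 2.5
x=94: ŷ = 26 + 94 = 120; e = 119.5 − 120 = -0.5
SSE = 2.25 + 1 + 0 + 1 + 2.25 + 6.25 + 0.25 = 13
s = √(13/5) = √2.6 ≈ 1.6125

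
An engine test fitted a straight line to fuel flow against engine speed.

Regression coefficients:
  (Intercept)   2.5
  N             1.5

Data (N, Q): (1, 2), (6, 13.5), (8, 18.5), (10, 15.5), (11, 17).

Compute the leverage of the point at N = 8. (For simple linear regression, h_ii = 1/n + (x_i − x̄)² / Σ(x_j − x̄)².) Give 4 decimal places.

N̄ = (1 + 6 + 8 + 10 + 11)/5 = 7.2
Σ(N − N̄)² = 38.44 + 1.44 + 0.64 + 7.84 + 14.44 = 62.8
h = 1/5 + (0.8)²/62.8 = 0.2 + 0.0101911 = 0.2102

h = 0.2102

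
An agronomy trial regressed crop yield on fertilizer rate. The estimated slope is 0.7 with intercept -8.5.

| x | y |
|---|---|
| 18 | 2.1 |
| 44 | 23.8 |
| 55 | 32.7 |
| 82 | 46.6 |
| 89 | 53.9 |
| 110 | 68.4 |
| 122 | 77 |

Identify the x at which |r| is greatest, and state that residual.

x=18: ŷ = -8.5 + 0.7·18 = 4.1; r = 2.1 − 4.1 = -2
x=44: ŷ = -8.5 + 0.7·44 = 22.3; r = 23.8 − 22.3 = 1.5
x=55: ŷ = -8.5 + 0.7·55 = 30; r = 32.7 − 30 = 2.7
x=82: ŷ = -8.5 + 0.7·82 = 48.9; r = 46.6 − 48.9 = -2.3
x=89: ŷ = -8.5 + 0.7·89 = 53.8; r = 53.9 − 53.8 = 0.1
x=110: ŷ = -8.5 + 0.7·110 = 68.5; r = 68.4 − 68.5 = -0.1
x=122: ŷ = -8.5 + 0.7·122 = 76.9; r = 77 − 76.9 = 0.1
Largest |r| is 2.7 at x = 55, residual 2.7.

x = 55, r = 2.7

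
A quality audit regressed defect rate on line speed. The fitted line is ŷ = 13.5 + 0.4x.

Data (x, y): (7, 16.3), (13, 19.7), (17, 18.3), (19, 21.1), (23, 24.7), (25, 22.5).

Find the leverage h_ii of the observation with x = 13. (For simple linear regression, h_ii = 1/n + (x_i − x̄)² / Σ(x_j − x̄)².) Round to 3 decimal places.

h = 0.252

x̄ = (7 + 13 + 17 + 19 + 23 + 25)/6 = 17.3333
Σ(x − x̄)² = 106.778 + 18.7778 + 0.111111 + 2.77778 + 32.1111 + 58.7778 = 219.333
h = 1/6 + (-4.33333)²/219.333 = 0.166667 + 0.085613 = 0.252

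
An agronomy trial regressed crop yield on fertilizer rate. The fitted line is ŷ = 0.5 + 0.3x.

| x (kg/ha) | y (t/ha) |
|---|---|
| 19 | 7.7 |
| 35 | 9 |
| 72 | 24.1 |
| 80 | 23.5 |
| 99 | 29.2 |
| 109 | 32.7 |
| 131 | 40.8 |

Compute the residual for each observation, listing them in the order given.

1.5, -2, 2, -1, -1, -0.5, 1

x=19: ŷ = 0.5 + 0.3·19 = 6.2; e = 7.7 − 6.2 = 1.5
x=35: ŷ = 0.5 + 0.3·35 = 11; e = 9 − 11 = -2
x=72: ŷ = 0.5 + 0.3·72 = 22.1; e = 24.1 − 22.1 = 2
x=80: ŷ = 0.5 + 0.3·80 = 24.5; e = 23.5 − 24.5 = -1
x=99: ŷ = 0.5 + 0.3·99 = 30.2; e = 29.2 − 30.2 = -1
x=109: ŷ = 0.5 + 0.3·109 = 33.2; e = 32.7 − 33.2 = -0.5
x=131: ŷ = 0.5 + 0.3·131 = 39.8; e = 40.8 − 39.8 = 1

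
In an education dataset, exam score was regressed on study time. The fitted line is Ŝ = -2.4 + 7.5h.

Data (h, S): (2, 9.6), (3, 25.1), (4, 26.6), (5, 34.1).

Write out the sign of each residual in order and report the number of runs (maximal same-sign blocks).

3 runs

h=2: Ŝ = -2.4 + 7.5·2 = 12.6; e = 9.6 − 12.6 = -3
h=3: Ŝ = -2.4 + 7.5·3 = 20.1; e = 25.1 − 20.1 = 5
h=4: Ŝ = -2.4 + 7.5·4 = 27.6; e = 26.6 − 27.6 = -1
h=5: Ŝ = -2.4 + 7.5·5 = 35.1; e = 34.1 − 35.1 = -1
Signs: − + − −
Runs: −×1, +×1, −×2 → 3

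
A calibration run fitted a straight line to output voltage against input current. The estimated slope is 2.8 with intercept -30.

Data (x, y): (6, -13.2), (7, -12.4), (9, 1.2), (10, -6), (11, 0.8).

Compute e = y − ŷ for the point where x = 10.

ŷ = -30 + 2.8·10 = -2
e = -6 − (-2) = -4

e = -4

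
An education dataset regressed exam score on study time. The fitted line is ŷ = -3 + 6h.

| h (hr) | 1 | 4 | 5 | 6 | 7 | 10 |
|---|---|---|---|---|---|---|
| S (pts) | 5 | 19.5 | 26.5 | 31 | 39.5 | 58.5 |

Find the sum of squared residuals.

SSE = 13

h=1: ŷ = -3 + 6·1 = 3; e = 5 − 3 = 2
h=4: ŷ = -3 + 6·4 = 21; e = 19.5 − 21 = -1.5
h=5: ŷ = -3 + 6·5 = 27; e = 26.5 − 27 = -0.5
h=6: ŷ = -3 + 6·6 = 33; e = 31 − 33 = -2
h=7: ŷ = -3 + 6·7 = 39; e = 39.5 − 39 = 0.5
h=10: ŷ = -3 + 6·10 = 57; e = 58.5 − 57 = 1.5
SSE = 4 + 2.25 + 0.25 + 4 + 0.25 + 2.25 = 13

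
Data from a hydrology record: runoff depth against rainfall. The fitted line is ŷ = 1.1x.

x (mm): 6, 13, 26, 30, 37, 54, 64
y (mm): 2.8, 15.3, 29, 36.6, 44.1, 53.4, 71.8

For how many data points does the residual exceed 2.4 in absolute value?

4

x=6: ŷ = 1.1·6 = 6.6; r = 2.8 − 6.6 = -3.8
x=13: ŷ = 1.1·13 = 14.3; r = 15.3 − 14.3 = 1
x=26: ŷ = 1.1·26 = 28.6; r = 29 − 28.6 = 0.4
x=30: ŷ = 1.1·30 = 33; r = 36.6 − 33 = 3.6
x=37: ŷ = 1.1·37 = 40.7; r = 44.1 − 40.7 = 3.4
x=54: ŷ = 1.1·54 = 59.4; r = 53.4 − 59.4 = -6
x=64: ŷ = 1.1·64 = 70.4; r = 71.8 − 70.4 = 1.4
|r| > 2.4: x=6 (|r|=3.8), x=30 (|r|=3.6), x=37 (|r|=3.4), x=54 (|r|=6) → 4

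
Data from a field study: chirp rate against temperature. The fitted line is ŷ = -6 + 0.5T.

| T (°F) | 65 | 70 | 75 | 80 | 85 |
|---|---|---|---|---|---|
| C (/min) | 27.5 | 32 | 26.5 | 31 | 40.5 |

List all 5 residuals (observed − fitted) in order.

T=65: ŷ = -6 + 0.5·65 = 26.5; r = 27.5 − 26.5 = 1
T=70: ŷ = -6 + 0.5·70 = 29; r = 32 − 29 = 3
T=75: ŷ = -6 + 0.5·75 = 31.5; r = 26.5 − 31.5 = -5
T=80: ŷ = -6 + 0.5·80 = 34; r = 31 − 34 = -3
T=85: ŷ = -6 + 0.5·85 = 36.5; r = 40.5 − 36.5 = 4

1, 3, -5, -3, 4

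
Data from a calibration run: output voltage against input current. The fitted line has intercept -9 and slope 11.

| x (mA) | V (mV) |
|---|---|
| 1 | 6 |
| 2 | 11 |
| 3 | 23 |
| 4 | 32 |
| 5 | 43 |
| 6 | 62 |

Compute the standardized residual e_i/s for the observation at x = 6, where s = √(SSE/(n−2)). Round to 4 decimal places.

1.2500

x=1: ŷ = -9 + 11·1 = 2; e = 6 − 2 = 4
x=2: ŷ = -9 + 11·2 = 13; e = 11 − 13 = -2
x=3: ŷ = -9 + 11·3 = 24; e = 23 − 24 = -1
x=4: ŷ = -9 + 11·4 = 35; e = 32 − 35 = -3
x=5: ŷ = -9 + 11·5 = 46; e = 43 − 46 = -3
x=6: ŷ = -9 + 11·6 = 57; e = 62 − 57 = 5
SSE = 16 + 4 + 1 + 9 + 9 + 25 = 64
s = √(64/4) = 4
e/s = 5 / 4 = 1.2500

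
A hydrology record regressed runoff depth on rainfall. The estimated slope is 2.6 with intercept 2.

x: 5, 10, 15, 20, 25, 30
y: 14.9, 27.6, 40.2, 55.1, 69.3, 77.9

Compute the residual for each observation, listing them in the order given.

-0.1, -0.4, -0.8, 1.1, 2.3, -2.1

x=5: ŷ = 2 + 2.6·5 = 15; e = 14.9 − 15 = -0.1
x=10: ŷ = 2 + 2.6·10 = 28; e = 27.6 − 28 = -0.4
x=15: ŷ = 2 + 2.6·15 = 41; e = 40.2 − 41 = -0.8
x=20: ŷ = 2 + 2.6·20 = 54; e = 55.1 − 54 = 1.1
x=25: ŷ = 2 + 2.6·25 = 67; e = 69.3 − 67 = 2.3
x=30: ŷ = 2 + 2.6·30 = 80; e = 77.9 − 80 = -2.1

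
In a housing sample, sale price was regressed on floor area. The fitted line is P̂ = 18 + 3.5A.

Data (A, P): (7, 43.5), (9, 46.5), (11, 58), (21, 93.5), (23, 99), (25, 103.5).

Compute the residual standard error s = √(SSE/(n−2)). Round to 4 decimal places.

A=7: P̂ = 18 + 3.5·7 = 42.5; r = 43.5 − 42.5 = 1
A=9: P̂ = 18 + 3.5·9 = 49.5; r = 46.5 − 49.5 = -3
A=11: P̂ = 18 + 3.5·11 = 56.5; r = 58 − 56.5 = 1.5
A=21: P̂ = 18 + 3.5·21 = 91.5; r = 93.5 − 91.5 = 2
A=23: P̂ = 18 + 3.5·23 = 98.5; r = 99 − 98.5 = 0.5
A=25: P̂ = 18 + 3.5·25 = 105.5; r = 103.5 − 105.5 = -2
SSE = 1 + 9 + 2.25 + 4 + 0.25 + 4 = 20.5
s = √(20.5/4) = √5.125 ≈ 2.2638

s = 2.2638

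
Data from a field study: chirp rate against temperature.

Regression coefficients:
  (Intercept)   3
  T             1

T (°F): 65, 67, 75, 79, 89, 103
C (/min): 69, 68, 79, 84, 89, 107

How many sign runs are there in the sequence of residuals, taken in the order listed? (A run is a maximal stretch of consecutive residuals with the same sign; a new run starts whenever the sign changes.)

T=65: Ĉ = 3 + 65 = 68; e = 69 − 68 = 1
T=67: Ĉ = 3 + 67 = 70; e = 68 − 70 = -2
T=75: Ĉ = 3 + 75 = 78; e = 79 − 78 = 1
T=79: Ĉ = 3 + 79 = 82; e = 84 − 82 = 2
T=89: Ĉ = 3 + 89 = 92; e = 89 − 92 = -3
T=103: Ĉ = 3 + 103 = 106; e = 107 − 106 = 1
Signs: + − + + − +
Runs: +×1, −×1, +×2, −×1, +×1 → 5

5 runs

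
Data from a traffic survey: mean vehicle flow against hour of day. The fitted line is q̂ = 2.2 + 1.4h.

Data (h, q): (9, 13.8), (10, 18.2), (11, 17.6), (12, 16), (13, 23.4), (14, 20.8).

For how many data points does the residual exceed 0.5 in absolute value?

h=9: q̂ = 2.2 + 1.4·9 = 14.8; e = 13.8 − 14.8 = -1
h=10: q̂ = 2.2 + 1.4·10 = 16.2; e = 18.2 − 16.2 = 2
h=11: q̂ = 2.2 + 1.4·11 = 17.6; e = 17.6 − 17.6 = 0
h=12: q̂ = 2.2 + 1.4·12 = 19; e = 16 − 19 = -3
h=13: q̂ = 2.2 + 1.4·13 = 20.4; e = 23.4 − 20.4 = 3
h=14: q̂ = 2.2 + 1.4·14 = 21.8; e = 20.8 − 21.8 = -1
|e| > 0.5: h=9 (|e|=1), h=10 (|e|=2), h=12 (|e|=3), h=13 (|e|=3), h=14 (|e|=1) → 5

5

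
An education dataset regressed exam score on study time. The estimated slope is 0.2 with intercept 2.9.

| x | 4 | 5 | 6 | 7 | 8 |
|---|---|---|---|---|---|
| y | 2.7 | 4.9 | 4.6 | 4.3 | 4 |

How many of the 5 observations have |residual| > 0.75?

2

x=4: ŷ = 2.9 + 0.2·4 = 3.7; e = 2.7 − 3.7 = -1
x=5: ŷ = 2.9 + 0.2·5 = 3.9; e = 4.9 − 3.9 = 1
x=6: ŷ = 2.9 + 0.2·6 = 4.1; e = 4.6 − 4.1 = 0.5
x=7: ŷ = 2.9 + 0.2·7 = 4.3; e = 4.3 − 4.3 = 0
x=8: ŷ = 2.9 + 0.2·8 = 4.5; e = 4 − 4.5 = -0.5
|e| > 0.75: x=4 (|e|=1), x=5 (|e|=1) → 2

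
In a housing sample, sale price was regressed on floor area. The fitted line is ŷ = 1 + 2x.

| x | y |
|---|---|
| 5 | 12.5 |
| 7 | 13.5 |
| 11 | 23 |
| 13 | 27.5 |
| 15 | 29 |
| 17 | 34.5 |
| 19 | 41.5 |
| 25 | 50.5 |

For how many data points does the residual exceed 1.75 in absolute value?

x=5: ŷ = 1 + 2·5 = 11; e = 12.5 − 11 = 1.5
x=7: ŷ = 1 + 2·7 = 15; e = 13.5 − 15 = -1.5
x=11: ŷ = 1 + 2·11 = 23; e = 23 − 23 = 0
x=13: ŷ = 1 + 2·13 = 27; e = 27.5 − 27 = 0.5
x=15: ŷ = 1 + 2·15 = 31; e = 29 − 31 = -2
x=17: ŷ = 1 + 2·17 = 35; e = 34.5 − 35 = -0.5
x=19: ŷ = 1 + 2·19 = 39; e = 41.5 − 39 = 2.5
x=25: ŷ = 1 + 2·25 = 51; e = 50.5 − 51 = -0.5
|e| > 1.75: x=15 (|e|=2), x=19 (|e|=2.5) → 2

2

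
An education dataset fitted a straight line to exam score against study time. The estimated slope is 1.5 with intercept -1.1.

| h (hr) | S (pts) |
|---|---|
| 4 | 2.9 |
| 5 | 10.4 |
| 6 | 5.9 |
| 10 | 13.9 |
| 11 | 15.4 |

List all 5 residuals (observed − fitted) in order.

-2, 4, -2, 0, 0

h=4: ŷ = -1.1 + 1.5·4 = 4.9; r = 2.9 − 4.9 = -2
h=5: ŷ = -1.1 + 1.5·5 = 6.4; r = 10.4 − 6.4 = 4
h=6: ŷ = -1.1 + 1.5·6 = 7.9; r = 5.9 − 7.9 = -2
h=10: ŷ = -1.1 + 1.5·10 = 13.9; r = 13.9 − 13.9 = 0
h=11: ŷ = -1.1 + 1.5·11 = 15.4; r = 15.4 − 15.4 = 0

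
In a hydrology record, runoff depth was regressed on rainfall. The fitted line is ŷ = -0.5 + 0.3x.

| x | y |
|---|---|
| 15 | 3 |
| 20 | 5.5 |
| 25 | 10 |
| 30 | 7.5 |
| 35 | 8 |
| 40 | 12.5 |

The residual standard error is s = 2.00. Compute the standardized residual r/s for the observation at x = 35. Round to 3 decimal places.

ŷ = -0.5 + 0.3·35 = 10
r = 8 − 10 = -2
r/s = -2 / 2.00 = -1.000

-1.000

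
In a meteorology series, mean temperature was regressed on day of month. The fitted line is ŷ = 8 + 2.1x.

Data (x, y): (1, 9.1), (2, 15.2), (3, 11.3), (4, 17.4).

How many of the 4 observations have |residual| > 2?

x=1: ŷ = 8 + 2.1·1 = 10.1; e = 9.1 − 10.1 = -1
x=2: ŷ = 8 + 2.1·2 = 12.2; e = 15.2 − 12.2 = 3
x=3: ŷ = 8 + 2.1·3 = 14.3; e = 11.3 − 14.3 = -3
x=4: ŷ = 8 + 2.1·4 = 16.4; e = 17.4 − 16.4 = 1
|e| > 2: x=2 (|e|=3), x=3 (|e|=3) → 2

2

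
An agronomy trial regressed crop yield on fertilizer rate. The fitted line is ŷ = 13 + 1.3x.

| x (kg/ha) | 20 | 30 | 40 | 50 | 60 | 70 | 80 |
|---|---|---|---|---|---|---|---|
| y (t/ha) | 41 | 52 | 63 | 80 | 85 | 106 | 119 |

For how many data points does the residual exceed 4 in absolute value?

1

x=20: ŷ = 13 + 1.3·20 = 39; r = 41 − 39 = 2
x=30: ŷ = 13 + 1.3·30 = 52; r = 52 − 52 = 0
x=40: ŷ = 13 + 1.3·40 = 65; r = 63 − 65 = -2
x=50: ŷ = 13 + 1.3·50 = 78; r = 80 − 78 = 2
x=60: ŷ = 13 + 1.3·60 = 91; r = 85 − 91 = -6
x=70: ŷ = 13 + 1.3·70 = 104; r = 106 − 104 = 2
x=80: ŷ = 13 + 1.3·80 = 117; r = 119 − 117 = 2
|r| > 4: x=60 (|r|=6) → 1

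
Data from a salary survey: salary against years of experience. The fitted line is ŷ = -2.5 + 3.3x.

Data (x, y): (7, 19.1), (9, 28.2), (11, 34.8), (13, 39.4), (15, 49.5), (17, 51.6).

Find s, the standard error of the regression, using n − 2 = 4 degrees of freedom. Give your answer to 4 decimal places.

x=7: ŷ = -2.5 + 3.3·7 = 20.6; e = 19.1 − 20.6 = -1.5
x=9: ŷ = -2.5 + 3.3·9 = 27.2; e = 28.2 − 27.2 = 1
x=11: ŷ = -2.5 + 3.3·11 = 33.8; e = 34.8 − 33.8 = 1
x=13: ŷ = -2.5 + 3.3·13 = 40.4; e = 39.4 − 40.4 = -1
x=15: ŷ = -2.5 + 3.3·15 = 47; e = 49.5 − 47 = 2.5
x=17: ŷ = -2.5 + 3.3·17 = 53.6; e = 51.6 − 53.6 = -2
SSE = 2.25 + 1 + 1 + 1 + 6.25 + 4 = 15.5
s = √(15.5/4) = √3.875 ≈ 1.9685

s = 1.9685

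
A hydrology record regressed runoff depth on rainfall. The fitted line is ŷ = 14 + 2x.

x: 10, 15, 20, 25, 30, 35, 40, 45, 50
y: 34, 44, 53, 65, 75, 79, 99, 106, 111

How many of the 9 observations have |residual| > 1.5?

4

x=10: ŷ = 14 + 2·10 = 34; r = 34 − 34 = 0
x=15: ŷ = 14 + 2·15 = 44; r = 44 − 44 = 0
x=20: ŷ = 14 + 2·20 = 54; r = 53 − 54 = -1
x=25: ŷ = 14 + 2·25 = 64; r = 65 − 64 = 1
x=30: ŷ = 14 + 2·30 = 74; r = 75 − 74 = 1
x=35: ŷ = 14 + 2·35 = 84; r = 79 − 84 = -5
x=40: ŷ = 14 + 2·40 = 94; r = 99 − 94 = 5
x=45: ŷ = 14 + 2·45 = 104; r = 106 − 104 = 2
x=50: ŷ = 14 + 2·50 = 114; r = 111 − 114 = -3
|r| > 1.5: x=35 (|r|=5), x=40 (|r|=5), x=45 (|r|=2), x=50 (|r|=3) → 4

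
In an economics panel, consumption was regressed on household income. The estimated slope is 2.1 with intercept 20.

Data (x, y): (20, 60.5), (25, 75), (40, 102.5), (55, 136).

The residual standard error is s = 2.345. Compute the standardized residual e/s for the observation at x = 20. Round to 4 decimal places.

ŷ = 20 + 2.1·20 = 62
e = 60.5 − 62 = -1.5
e/s = -1.5 / 2.345 = -0.6397

-0.6397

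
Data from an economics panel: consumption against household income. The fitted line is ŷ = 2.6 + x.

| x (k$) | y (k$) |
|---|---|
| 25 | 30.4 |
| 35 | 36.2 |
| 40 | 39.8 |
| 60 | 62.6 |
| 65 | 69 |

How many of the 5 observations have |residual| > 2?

x=25: ŷ = 2.6 + 25 = 27.6; e = 30.4 − 27.6 = 2.8
x=35: ŷ = 2.6 + 35 = 37.6; e = 36.2 − 37.6 = -1.4
x=40: ŷ = 2.6 + 40 = 42.6; e = 39.8 − 42.6 = -2.8
x=60: ŷ = 2.6 + 60 = 62.6; e = 62.6 − 62.6 = 0
x=65: ŷ = 2.6 + 65 = 67.6; e = 69 − 67.6 = 1.4
|e| > 2: x=25 (|e|=2.8), x=40 (|e|=2.8) → 2

2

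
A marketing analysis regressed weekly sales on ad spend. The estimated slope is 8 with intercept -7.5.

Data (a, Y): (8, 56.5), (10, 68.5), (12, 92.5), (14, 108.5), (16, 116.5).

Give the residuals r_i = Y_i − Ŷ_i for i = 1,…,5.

0, -4, 4, 4, -4

a=8: Ŷ = -7.5 + 8·8 = 56.5; r = 56.5 − 56.5 = 0
a=10: Ŷ = -7.5 + 8·10 = 72.5; r = 68.5 − 72.5 = -4
a=12: Ŷ = -7.5 + 8·12 = 88.5; r = 92.5 − 88.5 = 4
a=14: Ŷ = -7.5 + 8·14 = 104.5; r = 108.5 − 104.5 = 4
a=16: Ŷ = -7.5 + 8·16 = 120.5; r = 116.5 − 120.5 = -4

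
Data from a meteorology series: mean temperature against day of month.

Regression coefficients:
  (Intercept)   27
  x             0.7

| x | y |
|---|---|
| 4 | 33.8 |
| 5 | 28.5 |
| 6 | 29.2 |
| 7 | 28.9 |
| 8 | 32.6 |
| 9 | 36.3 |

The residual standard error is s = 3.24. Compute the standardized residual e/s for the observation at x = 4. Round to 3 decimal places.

ŷ = 27 + 0.7·4 = 29.8
e = 33.8 − 29.8 = 4
e/s = 4 / 3.24 = 1.235

1.235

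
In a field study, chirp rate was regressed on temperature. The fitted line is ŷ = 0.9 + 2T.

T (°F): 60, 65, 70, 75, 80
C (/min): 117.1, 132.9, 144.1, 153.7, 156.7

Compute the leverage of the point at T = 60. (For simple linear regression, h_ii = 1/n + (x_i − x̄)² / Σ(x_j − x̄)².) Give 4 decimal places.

h = 0.6000

T̄ = (60 + 65 + 70 + 75 + 80)/5 = 70
Σ(T − T̄)² = 100 + 25 + 0 + 25 + 100 = 250
h = 1/5 + (-10)²/250 = 0.2 + 0.4 = 0.6000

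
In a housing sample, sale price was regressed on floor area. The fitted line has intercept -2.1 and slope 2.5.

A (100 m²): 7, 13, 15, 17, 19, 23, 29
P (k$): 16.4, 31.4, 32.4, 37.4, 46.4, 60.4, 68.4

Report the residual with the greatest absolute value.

A=7: ŷ = -2.1 + 2.5·7 = 15.4; e = 16.4 − 15.4 = 1
A=13: ŷ = -2.1 + 2.5·13 = 30.4; e = 31.4 − 30.4 = 1
A=15: ŷ = -2.1 + 2.5·15 = 35.4; e = 32.4 − 35.4 = -3
A=17: ŷ = -2.1 + 2.5·17 = 40.4; e = 37.4 − 40.4 = -3
A=19: ŷ = -2.1 + 2.5·19 = 45.4; e = 46.4 − 45.4 = 1
A=23: ŷ = -2.1 + 2.5·23 = 55.4; e = 60.4 − 55.4 = 5
A=29: ŷ = -2.1 + 2.5·29 = 70.4; e = 68.4 − 70.4 = -2
Largest |e| is 5 at A = 23, residual 5.

e = 5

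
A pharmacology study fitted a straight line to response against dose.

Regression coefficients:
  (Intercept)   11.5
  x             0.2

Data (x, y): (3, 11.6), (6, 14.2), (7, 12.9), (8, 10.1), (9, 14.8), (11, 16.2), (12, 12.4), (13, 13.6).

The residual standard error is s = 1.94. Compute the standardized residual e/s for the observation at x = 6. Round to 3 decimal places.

ŷ = 11.5 + 0.2·6 = 12.7
e = 14.2 − 12.7 = 1.5
e/s = 1.5 / 1.94 = 0.773

0.773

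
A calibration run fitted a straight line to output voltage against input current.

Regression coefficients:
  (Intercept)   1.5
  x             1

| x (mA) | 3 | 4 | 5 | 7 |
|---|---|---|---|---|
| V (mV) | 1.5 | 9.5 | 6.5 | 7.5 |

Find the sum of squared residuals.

x=3: V̂ = 1.5 + 3 = 4.5; r = 1.5 − 4.5 = -3
x=4: V̂ = 1.5 + 4 = 5.5; r = 9.5 − 5.5 = 4
x=5: V̂ = 1.5 + 5 = 6.5; r = 6.5 − 6.5 = 0
x=7: V̂ = 1.5 + 7 = 8.5; r = 7.5 − 8.5 = -1
SSE = 9 + 16 + 0 + 1 = 26

SSE = 26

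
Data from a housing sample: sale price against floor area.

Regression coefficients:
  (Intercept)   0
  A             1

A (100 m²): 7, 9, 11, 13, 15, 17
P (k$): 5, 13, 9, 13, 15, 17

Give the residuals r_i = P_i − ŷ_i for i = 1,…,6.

A=7: ŷ = 7 = 7; r = 5 − 7 = -2
A=9: ŷ = 9 = 9; r = 13 − 9 = 4
A=11: ŷ = 11 = 11; r = 9 − 11 = -2
A=13: ŷ = 13 = 13; r = 13 − 13 = 0
A=15: ŷ = 15 = 15; r = 15 − 15 = 0
A=17: ŷ = 17 = 17; r = 17 − 17 = 0

-2, 4, -2, 0, 0, 0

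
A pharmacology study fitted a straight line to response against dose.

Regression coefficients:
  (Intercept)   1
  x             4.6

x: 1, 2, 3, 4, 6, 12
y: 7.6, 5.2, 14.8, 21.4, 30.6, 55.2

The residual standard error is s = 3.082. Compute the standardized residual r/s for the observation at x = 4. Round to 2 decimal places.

ŷ = 1 + 4.6·4 = 19.4
r = 21.4 − 19.4 = 2
r/s = 2 / 3.082 = 0.65

0.65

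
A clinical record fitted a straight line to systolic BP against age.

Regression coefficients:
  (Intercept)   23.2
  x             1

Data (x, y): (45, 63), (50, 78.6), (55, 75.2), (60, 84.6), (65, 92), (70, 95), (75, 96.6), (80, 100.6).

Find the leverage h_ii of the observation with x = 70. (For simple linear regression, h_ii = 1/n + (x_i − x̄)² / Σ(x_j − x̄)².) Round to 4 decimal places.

x̄ = (45 + 50 + 55 + 60 + 65 + 70 + 75 + 80)/8 = 62.5
Σ(x − x̄)² = 306.25 + 156.25 + 56.25 + 6.25 + 6.25 + 56.25 + 156.25 + 306.25 = 1050
h = 1/8 + (7.5)²/1050 = 0.125 + 0.0535714 = 0.1786

h = 0.1786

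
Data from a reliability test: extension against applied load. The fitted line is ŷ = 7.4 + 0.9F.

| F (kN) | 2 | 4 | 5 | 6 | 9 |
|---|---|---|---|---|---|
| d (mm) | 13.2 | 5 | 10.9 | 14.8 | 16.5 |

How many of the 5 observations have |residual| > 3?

2

F=2: ŷ = 7.4 + 0.9·2 = 9.2; e = 13.2 − 9.2 = 4
F=4: ŷ = 7.4 + 0.9·4 = 11; e = 5 − 11 = -6
F=5: ŷ = 7.4 + 0.9·5 = 11.9; e = 10.9 − 11.9 = -1
F=6: ŷ = 7.4 + 0.9·6 = 12.8; e = 14.8 − 12.8 = 2
F=9: ŷ = 7.4 + 0.9·9 = 15.5; e = 16.5 − 15.5 = 1
|e| > 3: F=2 (|e|=4), F=4 (|e|=6) → 2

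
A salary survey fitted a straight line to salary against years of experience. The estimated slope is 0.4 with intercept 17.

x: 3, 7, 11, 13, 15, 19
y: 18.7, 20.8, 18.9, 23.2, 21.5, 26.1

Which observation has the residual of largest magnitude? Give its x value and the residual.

x = 11, e = -2.5

x=3: ŷ = 17 + 0.4·3 = 18.2; e = 18.7 − 18.2 = 0.5
x=7: ŷ = 17 + 0.4·7 = 19.8; e = 20.8 − 19.8 = 1
x=11: ŷ = 17 + 0.4·11 = 21.4; e = 18.9 − 21.4 = -2.5
x=13: ŷ = 17 + 0.4·13 = 22.2; e = 23.2 − 22.2 = 1
x=15: ŷ = 17 + 0.4·15 = 23; e = 21.5 − 23 = -1.5
x=19: ŷ = 17 + 0.4·19 = 24.6; e = 26.1 − 24.6 = 1.5
Largest |e| is 2.5 at x = 11, residual -2.5.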